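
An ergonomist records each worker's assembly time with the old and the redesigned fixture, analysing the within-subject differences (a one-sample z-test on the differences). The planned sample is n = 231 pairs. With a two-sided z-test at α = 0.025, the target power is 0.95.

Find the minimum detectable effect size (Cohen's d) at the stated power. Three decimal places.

Need Φ(δ − 2.241) = 0.95, so δ = 2.241 + 1.645 = 3.886.
(The second rejection-region term Φ(−δ − z_{α/2}) is negligible and dropped.)
δ = d·√n ⇒ d = δ/√n = 3.886/√231 = 0.2557.

d ≈ 0.256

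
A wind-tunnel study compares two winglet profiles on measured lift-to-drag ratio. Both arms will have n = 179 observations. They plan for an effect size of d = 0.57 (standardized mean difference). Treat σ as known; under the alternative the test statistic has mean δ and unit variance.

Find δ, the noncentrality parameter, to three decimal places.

δ ≈ 5.392

The noncentrality parameter scales effect size by the design's sample-size factor: δ = d·√(n/2) = 0.57 × √(179/2) = 5.3925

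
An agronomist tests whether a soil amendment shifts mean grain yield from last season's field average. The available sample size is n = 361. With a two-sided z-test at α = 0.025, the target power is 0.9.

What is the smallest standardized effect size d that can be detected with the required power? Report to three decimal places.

Required noncentrality: δ = z_{0.0125} + z_{0.10} = 2.241 + 1.282 = 3.523.
(The second rejection-region term Φ(−δ − z_{α/2}) is negligible and dropped.)
δ = d·√n ⇒ d = δ/√n = 3.523/√361 = 0.1854.

d ≈ 0.185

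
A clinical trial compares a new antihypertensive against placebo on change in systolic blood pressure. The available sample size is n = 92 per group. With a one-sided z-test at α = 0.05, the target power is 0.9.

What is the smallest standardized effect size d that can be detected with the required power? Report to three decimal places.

Required noncentrality: δ = z_{0.05} + z_{0.10} = 1.645 + 1.282 = 2.926.
δ = d·√(n/2) ⇒ d = δ/√(n/2) = 2.926/√(92/2) = 0.4315.

d ≈ 0.431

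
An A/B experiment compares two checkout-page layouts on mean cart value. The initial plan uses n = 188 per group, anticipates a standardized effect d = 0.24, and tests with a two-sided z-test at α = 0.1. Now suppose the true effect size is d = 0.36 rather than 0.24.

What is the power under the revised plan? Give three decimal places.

With d = 0.36: δ = d·√(n/2) = 0.36 × √(188/2) = 3.4903. Critical value z_{0.05} = 1.645.
Revised power = Φ(δ − 1.645) + Φ(−δ − 1.645) = Φ(1.845) + Φ(-5.135) = 0.9675 + 0.0000 = 0.9675.

Power ≈ 0.968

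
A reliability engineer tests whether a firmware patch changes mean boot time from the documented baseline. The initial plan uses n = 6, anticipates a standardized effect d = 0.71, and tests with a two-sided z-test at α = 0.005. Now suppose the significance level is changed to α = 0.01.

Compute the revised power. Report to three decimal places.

δ = d·√n = 0.71 × √6 = 1.7391 (unchanged). New critical value: z_{0.005} = 2.576.
Revised power = Φ(δ − 2.576) + Φ(−δ − 2.576) = Φ(-0.837) + Φ(-4.315) = 0.2014 + 0.0000 = 0.2014.

Power ≈ 0.201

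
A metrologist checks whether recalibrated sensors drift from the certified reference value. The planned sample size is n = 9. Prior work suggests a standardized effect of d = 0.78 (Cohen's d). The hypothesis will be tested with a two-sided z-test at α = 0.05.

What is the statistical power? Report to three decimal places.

Noncentrality parameter: δ = d·√n = 0.78 × √9 = 2.3400
Two-sided α = 0.05 → critical value z_{0.025} = 1.960.
Power = Φ(δ − 1.960) + Φ(−δ − 1.960) = Φ(0.380) + Φ(-4.300) = 0.6480 + 0.0000 = 0.6480.

Power ≈ 0.648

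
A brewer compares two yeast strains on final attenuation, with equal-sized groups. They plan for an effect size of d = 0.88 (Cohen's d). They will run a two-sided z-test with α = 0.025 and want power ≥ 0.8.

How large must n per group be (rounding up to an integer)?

n = 25 per group

For power 0.8 need Φ(δ − z_{0.0125}) = 0.8, so δ = z_{0.0125} + z_{0.20} = 2.241 + 0.842 = 3.083.
(For δ > 0 the lower-tail rejection region contributes negligibly to power, so the one-term inversion is standard.)
δ = d·√(n/2) ⇒ n = 2(δ/d)² = 2 × (3.083 / 0.88)² = 24.55.
Round up to the next whole unit.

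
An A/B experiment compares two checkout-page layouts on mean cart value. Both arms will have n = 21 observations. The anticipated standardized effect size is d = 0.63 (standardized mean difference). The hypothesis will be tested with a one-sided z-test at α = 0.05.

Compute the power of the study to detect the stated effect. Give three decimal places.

Noncentrality parameter: δ = d·√(n/2) = 0.63 × √(21/2) = 2.0414
Critical value for a one-sided test at α = 0.05: z_α = 1.645.
Power = Φ(δ − 1.645) = Φ(0.397) = 0.6542.

Power ≈ 0.654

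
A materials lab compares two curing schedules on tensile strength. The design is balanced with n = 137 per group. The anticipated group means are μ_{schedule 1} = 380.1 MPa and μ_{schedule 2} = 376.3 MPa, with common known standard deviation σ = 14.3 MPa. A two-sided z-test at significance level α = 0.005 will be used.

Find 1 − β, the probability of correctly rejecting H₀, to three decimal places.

Power ≈ 0.272

Standardized effect: d = |μ_{schedule 1} − μ_{schedule 2}| / σ = |380.1 − 376.3| / 14.3 = 0.2657
Noncentrality parameter: δ = d·√(n/2) = 0.2657 × √(137/2) = 2.1993
Two-sided α = 0.005 → critical value z_{0.0025} = 2.807.
Power = Φ(δ − 2.807) + Φ(−δ − 2.807) = Φ(-0.608) + Φ(-5.006) = 0.2717 + 0.0000 = 0.2717.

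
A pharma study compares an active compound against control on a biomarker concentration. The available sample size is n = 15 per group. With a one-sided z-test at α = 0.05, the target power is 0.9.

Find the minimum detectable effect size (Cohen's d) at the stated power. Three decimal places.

Need Φ(δ − 1.645) = 0.9, so δ = 1.645 + 1.282 = 2.926.
δ = d·√(n/2) ⇒ d = δ/√(n/2) = 2.926/√(15/2) = 1.0686.

d ≈ 1.069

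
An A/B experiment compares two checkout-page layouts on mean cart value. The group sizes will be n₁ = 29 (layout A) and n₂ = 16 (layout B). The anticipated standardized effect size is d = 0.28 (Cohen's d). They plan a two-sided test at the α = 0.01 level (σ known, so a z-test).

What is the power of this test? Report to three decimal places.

Noncentrality parameter: λ = d / √(1/n₁ + 1/n₂) = 0.28 / √(1/29 + 1/16) = 0.8991
Two-sided α = 0.01 → critical value z_{0.005} = 2.576.
Power = Φ(λ − 2.576) + Φ(−λ − 2.576) = Φ(-1.677) + Φ(-3.475) = 0.0468 + 0.0003 = 0.0471.

Power ≈ 0.047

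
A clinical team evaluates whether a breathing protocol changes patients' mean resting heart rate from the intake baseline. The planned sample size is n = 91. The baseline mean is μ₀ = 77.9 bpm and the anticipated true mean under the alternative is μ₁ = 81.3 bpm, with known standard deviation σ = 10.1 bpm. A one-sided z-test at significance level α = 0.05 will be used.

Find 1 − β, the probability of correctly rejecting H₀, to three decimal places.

Standardized effect: d = |μ₁ − μ₀| / σ = |81.3 − 77.9| / 10.1 = 0.3366
Noncentrality parameter: δ = d·√n = 0.3366 × √91 = 3.2113
One-sided α = 0.05 → critical value z_{0.05} = 1.645.
Power = P(Z > 1.645 − δ) = Φ(1.566) = 0.9414.

Power ≈ 0.941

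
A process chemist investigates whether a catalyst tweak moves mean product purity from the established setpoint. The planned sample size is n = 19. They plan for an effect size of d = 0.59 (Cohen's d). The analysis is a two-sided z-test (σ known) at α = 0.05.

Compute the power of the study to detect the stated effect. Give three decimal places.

Power ≈ 0.730

Noncentrality parameter: δ = d·√n = 0.59 × √19 = 2.5718
Critical value for a two-sided test at α = 0.05: z_{α/2} = 1.960.
Power = Φ(δ − 1.960) + Φ(−δ − 1.960) = Φ(0.612) + Φ(-4.532) = 0.7297 + 0.0000 = 0.7297.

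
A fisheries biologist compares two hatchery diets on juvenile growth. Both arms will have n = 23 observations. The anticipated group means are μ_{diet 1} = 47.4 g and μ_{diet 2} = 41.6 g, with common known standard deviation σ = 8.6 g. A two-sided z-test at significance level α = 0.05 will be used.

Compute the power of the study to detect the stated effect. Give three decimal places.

Standardized effect: d = |μ_{diet 1} − μ_{diet 2}| / σ = |47.4 − 41.6| / 8.6 = 0.6744
Noncentrality parameter: δ = d·√(n/2) = 0.6744 × √(23/2) = 2.2871
Critical value for a two-sided test at α = 0.05: z_{α/2} = 1.960.
Power = Φ(δ − 1.960) + Φ(−δ − 1.960) = Φ(0.327) + Φ(-4.247) = 0.6282 + 0.0000 = 0.6282.

Power ≈ 0.628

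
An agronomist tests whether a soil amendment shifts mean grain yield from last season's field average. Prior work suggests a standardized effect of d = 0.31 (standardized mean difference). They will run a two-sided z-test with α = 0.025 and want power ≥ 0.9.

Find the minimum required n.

For power 0.9 need Φ(δ − z_{0.0125}) = 0.9, so δ = z_{0.0125} + z_{0.10} = 2.241 + 1.282 = 3.523.
(The Φ(−δ − z_{α/2}) term is vanishingly small for δ > 0 and is dropped in the standard sample-size formula.)
δ = d·√n ⇒ n = (δ/d)² = (3.523 / 0.31)² = 129.15.
Rounding up, n = 130.

n = 130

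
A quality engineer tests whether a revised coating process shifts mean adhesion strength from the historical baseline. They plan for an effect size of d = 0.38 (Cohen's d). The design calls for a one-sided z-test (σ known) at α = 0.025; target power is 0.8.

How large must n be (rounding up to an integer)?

n = 55

Set Φ(δ − 1.960) = 0.8; then δ − 1.960 = Φ⁻¹(0.8) = 0.842, giving δ = 2.802.
δ = d·√n ⇒ n = (δ/d)² = (2.802 / 0.38)² = 54.36.
Rounding up, n = 55.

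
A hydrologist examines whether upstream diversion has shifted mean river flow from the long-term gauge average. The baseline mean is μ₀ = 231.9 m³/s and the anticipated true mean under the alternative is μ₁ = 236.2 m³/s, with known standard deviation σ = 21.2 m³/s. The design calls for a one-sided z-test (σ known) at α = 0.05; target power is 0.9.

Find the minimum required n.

Standardized effect: d = |μ₁ − μ₀| / σ = |236.2 − 231.9| / 21.2 = 0.2028
Set Φ(δ − 1.645) = 0.9; then δ − 1.645 = Φ⁻¹(0.9) = 1.282, giving δ = 2.926.
δ = d·√n ⇒ n = (δ/d)² = (2.926 / 0.2028)² = 208.16.
Round up to the next whole unit.

n = 209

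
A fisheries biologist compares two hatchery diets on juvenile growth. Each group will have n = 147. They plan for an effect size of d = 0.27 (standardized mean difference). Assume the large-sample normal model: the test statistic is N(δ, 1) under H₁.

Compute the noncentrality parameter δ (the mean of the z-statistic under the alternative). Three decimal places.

The noncentrality parameter scales effect size by the design's sample-size factor: δ = d·√(n/2) = 0.27 × √(147/2) = 2.3148

δ ≈ 2.315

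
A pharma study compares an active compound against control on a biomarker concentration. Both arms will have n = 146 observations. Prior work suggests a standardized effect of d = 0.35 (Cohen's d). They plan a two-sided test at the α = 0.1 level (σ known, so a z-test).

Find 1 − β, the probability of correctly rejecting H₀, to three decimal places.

Noncentrality parameter: δ = d·√(n/2) = 0.35 × √(146/2) = 2.9904
Two-sided α = 0.1 → critical value z_{0.05} = 1.645.
Power = Φ(δ − 1.645) + Φ(−δ − 1.645) = Φ(1.346) + Φ(-4.635) = 0.9108 + 0.0000 = 0.9108.

Power ≈ 0.911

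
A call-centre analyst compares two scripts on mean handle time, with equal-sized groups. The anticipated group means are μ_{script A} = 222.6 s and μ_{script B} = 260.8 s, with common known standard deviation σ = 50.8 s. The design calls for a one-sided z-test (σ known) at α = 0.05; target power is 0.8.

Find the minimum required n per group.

n = 22 per group

Standardized effect: d = |μ_{script A} − μ_{script B}| / σ = |222.6 − 260.8| / 50.8 = 0.7520
Set Φ(δ − 1.645) = 0.8; then δ − 1.645 = Φ⁻¹(0.8) = 0.842, giving δ = 2.486.
δ = d·√(n/2) ⇒ n = 2(δ/d)² = 2 × (2.486 / 0.7520)² = 21.87.
Round up to the next whole unit.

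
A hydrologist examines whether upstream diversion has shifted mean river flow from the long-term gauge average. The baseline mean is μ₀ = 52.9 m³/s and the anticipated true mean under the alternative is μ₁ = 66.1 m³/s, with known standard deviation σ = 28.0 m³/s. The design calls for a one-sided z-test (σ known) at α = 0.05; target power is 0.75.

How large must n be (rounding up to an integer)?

n = 25

Standardized effect: d = |μ₁ − μ₀| / σ = |66.1 − 52.9| / 28.0 = 0.4714
Set Φ(δ − 1.645) = 0.75; then δ − 1.645 = Φ⁻¹(0.75) = 0.674, giving δ = 2.319.
δ = d·√n ⇒ n = (δ/d)² = (2.319 / 0.4714)² = 24.20.
Rounding up, n = 25.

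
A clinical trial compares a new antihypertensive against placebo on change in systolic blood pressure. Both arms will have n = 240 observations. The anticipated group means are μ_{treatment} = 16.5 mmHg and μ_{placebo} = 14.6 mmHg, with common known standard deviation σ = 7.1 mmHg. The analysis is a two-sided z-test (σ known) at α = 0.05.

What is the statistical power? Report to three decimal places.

Power ≈ 0.834

Standardized effect: d = |μ_{treatment} − μ_{placebo}| / σ = |16.5 − 14.6| / 7.1 = 0.2676
Noncentrality parameter: δ = d·√(n/2) = 0.2676 × √(240/2) = 2.9315
Critical value for a two-sided test at α = 0.05: z_{α/2} = 1.960.
Power = Φ(δ − 1.960) + Φ(−δ − 1.960) = Φ(0.972) + Φ(-4.891) = 0.8344 + 0.0000 = 0.8344.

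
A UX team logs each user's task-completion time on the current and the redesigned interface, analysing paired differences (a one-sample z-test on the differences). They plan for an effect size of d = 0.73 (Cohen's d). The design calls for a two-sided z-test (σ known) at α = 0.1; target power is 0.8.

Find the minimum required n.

n = 12

Set Φ(δ − 1.645) = 0.8; then δ − 1.645 = Φ⁻¹(0.8) = 0.842, giving δ = 2.486.
(The Φ(−δ − z_{α/2}) term is vanishingly small for δ > 0 and is dropped in the standard sample-size formula.)
δ = d·√n ⇒ n = (δ/d)² = (2.486 / 0.73)² = 11.60.
Rounding up, n = 12.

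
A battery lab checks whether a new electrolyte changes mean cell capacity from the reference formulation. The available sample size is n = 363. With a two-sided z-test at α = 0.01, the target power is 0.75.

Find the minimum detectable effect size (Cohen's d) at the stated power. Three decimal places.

d ≈ 0.171

Need Φ(δ − 2.576) = 0.75, so δ = 2.576 + 0.674 = 3.250.
(Lower-tail contribution to power is negligible for δ > 0.)
δ = d·√n ⇒ d = δ/√n = 3.250/√363 = 0.1706.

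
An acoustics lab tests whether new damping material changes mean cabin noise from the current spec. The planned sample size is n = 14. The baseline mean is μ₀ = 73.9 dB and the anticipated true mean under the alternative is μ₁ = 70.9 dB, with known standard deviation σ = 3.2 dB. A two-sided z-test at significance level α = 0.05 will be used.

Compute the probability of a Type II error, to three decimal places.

β ≈ 0.061

Standardized effect: d = |μ₁ − μ₀| / σ = |70.9 − 73.9| / 3.2 = 0.9375
Noncentrality parameter: δ = d·√n = 0.9375 × √14 = 3.5078
Two-sided α = 0.05 → critical value z_{0.025} = 1.960.
Power = Φ(δ − 1.960) + Φ(−δ − 1.960) = Φ(1.548) + Φ(-5.468) = 0.9392 + 0.0000 = 0.9392.
Type II error: β = 1 − power = 1 − 0.9392 = 0.0608.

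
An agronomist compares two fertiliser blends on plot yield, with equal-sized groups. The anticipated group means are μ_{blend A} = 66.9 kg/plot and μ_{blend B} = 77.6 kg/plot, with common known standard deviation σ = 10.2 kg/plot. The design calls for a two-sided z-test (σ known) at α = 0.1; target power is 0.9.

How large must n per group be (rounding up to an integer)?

n = 16 per group

Standardized effect: d = |μ_{blend A} − μ_{blend B}| / σ = |66.9 − 77.6| / 10.2 = 1.0490
Set Φ(δ − 1.645) = 0.9; then δ − 1.645 = Φ⁻¹(0.9) = 1.282, giving δ = 2.926.
(Ignoring the negligible lower-tail rejection probability gives the usual closed-form inversion.)
δ = d·√(n/2) ⇒ n = 2(δ/d)² = 2 × (2.926 / 1.0490)² = 15.56.
Rounding up, n = 16 per group.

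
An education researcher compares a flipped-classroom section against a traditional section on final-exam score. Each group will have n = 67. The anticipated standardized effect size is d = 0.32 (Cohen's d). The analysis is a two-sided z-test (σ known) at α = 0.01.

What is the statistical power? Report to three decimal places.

Noncentrality parameter: λ = d·√(n/2) = 0.32 × √(67/2) = 1.8521
Two-sided α = 0.01 → critical value z_{0.005} = 2.576.
Power = Φ(λ − 2.576) + Φ(−λ − 2.576) = Φ(-0.724) + Φ(-4.428) = 0.2346 + 0.0000 = 0.2346.

Power ≈ 0.235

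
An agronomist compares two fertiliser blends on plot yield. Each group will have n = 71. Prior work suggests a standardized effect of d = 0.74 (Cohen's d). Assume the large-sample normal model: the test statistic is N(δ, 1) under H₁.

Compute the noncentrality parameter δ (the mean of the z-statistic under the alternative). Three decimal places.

The noncentrality parameter scales effect size by the design's sample-size factor: δ = d·√(n/2) = 0.74 × √(71/2) = 4.4091

δ ≈ 4.409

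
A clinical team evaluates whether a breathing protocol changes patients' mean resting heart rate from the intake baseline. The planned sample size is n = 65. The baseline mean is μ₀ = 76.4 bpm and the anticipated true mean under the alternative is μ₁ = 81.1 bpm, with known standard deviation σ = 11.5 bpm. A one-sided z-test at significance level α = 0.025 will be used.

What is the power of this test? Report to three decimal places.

Standardized effect: d = |μ₁ − μ₀| / σ = |81.1 − 76.4| / 11.5 = 0.4087
Noncentrality parameter: δ = d·√n = 0.4087 × √65 = 3.2950
Critical value for a one-sided test at α = 0.025: z_α = 1.960.
Power = Φ(δ − 1.960) = Φ(1.335) = 0.9091.

Power ≈ 0.909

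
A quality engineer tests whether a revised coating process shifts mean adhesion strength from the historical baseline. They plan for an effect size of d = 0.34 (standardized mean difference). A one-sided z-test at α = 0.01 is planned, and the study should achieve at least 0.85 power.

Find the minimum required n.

Set Φ(δ − 2.326) = 0.85; then δ − 2.326 = Φ⁻¹(0.85) = 1.036, giving δ = 3.363.
δ = d·√n ⇒ n = (δ/d)² = (3.363 / 0.34)² = 97.82.
Rounding up, n = 98.

n = 98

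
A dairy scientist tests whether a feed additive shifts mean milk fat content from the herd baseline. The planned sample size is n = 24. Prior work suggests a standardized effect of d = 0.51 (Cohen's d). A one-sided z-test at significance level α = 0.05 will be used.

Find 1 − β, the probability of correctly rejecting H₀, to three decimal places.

Noncentrality parameter: λ = d·√n = 0.51 × √24 = 2.4985
One-sided α = 0.05 → critical value z_{0.05} = 1.645.
Power = Φ(λ − 1.645) = Φ(0.854) = 0.8033.

Power ≈ 0.803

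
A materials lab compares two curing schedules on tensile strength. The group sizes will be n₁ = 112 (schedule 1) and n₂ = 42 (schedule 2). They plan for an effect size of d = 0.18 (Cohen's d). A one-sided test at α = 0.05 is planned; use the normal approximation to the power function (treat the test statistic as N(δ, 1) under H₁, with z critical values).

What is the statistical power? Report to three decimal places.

Power ≈ 0.258

Noncentrality parameter: δ = d / √(1/n₁ + 1/n₂) = 0.18 / √(1/112 + 1/42) = 0.9948
Critical value for a one-sided test at α = 0.05: z_α = 1.645.
Power = P(Z > 1.645 − δ) = Φ(-0.650) = 0.2578.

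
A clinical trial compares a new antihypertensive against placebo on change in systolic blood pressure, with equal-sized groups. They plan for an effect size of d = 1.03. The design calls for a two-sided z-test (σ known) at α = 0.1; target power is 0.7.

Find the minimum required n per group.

n = 9 per group

For power 0.7 need Φ(δ − z_{0.05}) = 0.7, so δ = z_{0.05} + z_{0.30} = 1.645 + 0.524 = 2.169.
(The Φ(−δ − z_{α/2}) term is vanishingly small for δ > 0 and is dropped in the standard sample-size formula.)
δ = d·√(n/2) ⇒ n = 2(δ/d)² = 2 × (2.169 / 1.03)² = 8.87.
Rounding up, n = 9 per group.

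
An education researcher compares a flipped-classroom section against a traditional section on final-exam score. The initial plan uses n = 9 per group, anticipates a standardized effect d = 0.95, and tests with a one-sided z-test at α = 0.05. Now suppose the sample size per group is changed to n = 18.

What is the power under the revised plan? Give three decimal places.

With n = 18 per group: δ = d·√(n/2) = 0.95 × √(18/2) = 2.8500. Critical value z_{0.05} = 1.645.
Revised power = Φ(δ − 1.645) = Φ(1.205) = 0.8859.

Power ≈ 0.886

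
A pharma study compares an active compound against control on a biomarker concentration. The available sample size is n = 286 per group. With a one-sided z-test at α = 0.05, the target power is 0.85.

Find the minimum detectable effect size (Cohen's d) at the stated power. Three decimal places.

d ≈ 0.224

Need Φ(δ − 1.645) = 0.85, so δ = 1.645 + 1.036 = 2.681.
δ = d·√(n/2) ⇒ d = δ/√(n/2) = 2.681/√(286/2) = 0.2242.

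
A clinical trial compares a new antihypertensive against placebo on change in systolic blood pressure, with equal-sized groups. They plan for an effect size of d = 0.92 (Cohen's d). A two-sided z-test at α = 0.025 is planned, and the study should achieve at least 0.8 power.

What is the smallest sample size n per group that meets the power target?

Set Φ(δ − 2.241) = 0.8; then δ − 2.241 = Φ⁻¹(0.8) = 0.842, giving δ = 3.083.
(Ignoring the negligible lower-tail rejection probability gives the usual closed-form inversion.)
δ = d·√(n/2) ⇒ n = 2(δ/d)² = 2 × (3.083 / 0.92)² = 22.46.
Rounding up, n = 23 per group.

n = 23 per group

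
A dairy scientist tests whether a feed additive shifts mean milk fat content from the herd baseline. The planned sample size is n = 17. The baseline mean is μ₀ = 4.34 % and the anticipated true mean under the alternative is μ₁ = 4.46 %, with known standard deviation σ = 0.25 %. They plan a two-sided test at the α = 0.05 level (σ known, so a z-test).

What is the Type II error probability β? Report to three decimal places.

β ≈ 0.492

Standardized effect: d = |μ₁ − μ₀| / σ = |4.46 − 4.34| / 0.25 = 0.4800
Noncentrality parameter: δ = d·√n = 0.4800 × √17 = 1.9791
Critical value for a two-sided test at α = 0.05: z_{α/2} = 1.960.
Power = Φ(δ − 1.960) + Φ(−δ − 1.960) = Φ(0.019) + Φ(-3.939) = 0.5076 + 0.0000 = 0.5077.
Type II error: β = 1 − power = 1 − 0.5077 = 0.4923.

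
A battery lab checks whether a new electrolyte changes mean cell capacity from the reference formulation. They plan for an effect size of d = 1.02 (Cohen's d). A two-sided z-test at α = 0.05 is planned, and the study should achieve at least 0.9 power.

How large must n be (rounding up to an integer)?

n = 11

Set Φ(δ − 1.960) = 0.9; then δ − 1.960 = Φ⁻¹(0.9) = 1.282, giving δ = 3.242.
(The Φ(−δ − z_{α/2}) term is vanishingly small for δ > 0 and is dropped in the standard sample-size formula.)
δ = d·√n ⇒ n = (δ/d)² = (3.242 / 1.02)² = 10.10.
Round up to the next whole unit.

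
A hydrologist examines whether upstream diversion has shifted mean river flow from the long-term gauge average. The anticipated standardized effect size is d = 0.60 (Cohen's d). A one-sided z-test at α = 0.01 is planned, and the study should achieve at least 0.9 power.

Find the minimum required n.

n = 37

Set Φ(δ − 2.326) = 0.9; then δ − 2.326 = Φ⁻¹(0.9) = 1.282, giving δ = 3.608.
δ = d·√n ⇒ n = (δ/d)² = (3.608 / 0.60)² = 36.16.
Rounding up, n = 37.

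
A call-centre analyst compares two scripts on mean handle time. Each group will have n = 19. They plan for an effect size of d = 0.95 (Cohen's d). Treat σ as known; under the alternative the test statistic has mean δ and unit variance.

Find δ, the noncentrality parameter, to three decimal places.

δ ≈ 2.928

δ = d·√(n/2) = 0.95 × √(19/2) = 2.9281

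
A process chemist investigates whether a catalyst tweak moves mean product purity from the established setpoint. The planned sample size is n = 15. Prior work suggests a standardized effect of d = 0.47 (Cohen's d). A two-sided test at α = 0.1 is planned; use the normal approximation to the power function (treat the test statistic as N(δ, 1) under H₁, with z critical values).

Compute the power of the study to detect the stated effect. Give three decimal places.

Power ≈ 0.570

Noncentrality parameter: δ = d·√n = 0.47 × √15 = 1.8203
Critical value for a two-sided test at α = 0.1: z_{α/2} = 1.645.
Power = Φ(δ − 1.645) + Φ(−δ − 1.645) = Φ(0.175) + Φ(-3.465) = 0.5696 + 0.0003 = 0.5699.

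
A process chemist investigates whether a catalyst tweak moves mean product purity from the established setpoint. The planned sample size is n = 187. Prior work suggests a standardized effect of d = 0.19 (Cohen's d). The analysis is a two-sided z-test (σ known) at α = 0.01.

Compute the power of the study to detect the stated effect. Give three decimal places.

Power ≈ 0.509

Noncentrality parameter: δ = d·√n = 0.19 × √187 = 2.5982
Critical value for a two-sided test at α = 0.01: z_{α/2} = 2.576.
Power = Φ(δ − 2.576) + Φ(−δ − 2.576) = Φ(0.022) + Φ(-5.174) = 0.5089 + 0.0000 = 0.5089.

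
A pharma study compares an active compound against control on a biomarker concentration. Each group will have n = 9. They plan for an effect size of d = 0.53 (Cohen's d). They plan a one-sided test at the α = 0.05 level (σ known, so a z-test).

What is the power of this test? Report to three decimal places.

Noncentrality parameter: δ = d·√(n/2) = 0.53 × √(9/2) = 1.1243
One-sided α = 0.05 → critical value z_{0.05} = 1.645.
Power = Φ(δ − 1.645) = Φ(-0.521) = 0.3013.

Power ≈ 0.301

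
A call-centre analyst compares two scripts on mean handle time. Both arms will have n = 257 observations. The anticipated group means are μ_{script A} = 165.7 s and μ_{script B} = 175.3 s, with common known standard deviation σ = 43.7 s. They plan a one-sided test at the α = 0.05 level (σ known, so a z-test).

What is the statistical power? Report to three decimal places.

Power ≈ 0.801

Standardized effect: d = |μ_{script A} − μ_{script B}| / σ = |165.7 − 175.3| / 43.7 = 0.2197
Noncentrality parameter: δ = d·√(n/2) = 0.2197 × √(257/2) = 2.4902
One-sided α = 0.05 → critical value z_{0.05} = 1.645.
Power = Φ(δ − 1.645) = Φ(0.845) = 0.8011.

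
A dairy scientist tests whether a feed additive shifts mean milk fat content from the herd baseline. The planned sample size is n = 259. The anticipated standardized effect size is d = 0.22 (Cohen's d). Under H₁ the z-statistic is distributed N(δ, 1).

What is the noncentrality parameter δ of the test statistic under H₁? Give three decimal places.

δ ≈ 3.541

The noncentrality parameter scales effect size by the design's sample-size factor: δ = d·√n = 0.22 × √259 = 3.5406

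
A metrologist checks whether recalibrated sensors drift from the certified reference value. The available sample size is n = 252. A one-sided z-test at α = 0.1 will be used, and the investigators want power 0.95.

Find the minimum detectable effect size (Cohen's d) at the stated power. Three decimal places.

Required noncentrality: δ = z_{0.1} + z_{0.05} = 1.282 + 1.645 = 2.926.
δ = d·√n ⇒ d = δ/√n = 2.926/√252 = 0.1843.

d ≈ 0.184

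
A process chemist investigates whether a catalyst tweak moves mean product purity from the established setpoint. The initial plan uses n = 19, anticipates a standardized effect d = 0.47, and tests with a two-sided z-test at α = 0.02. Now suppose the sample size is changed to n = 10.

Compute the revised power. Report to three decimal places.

With n = 10: δ = d·√n = 0.47 × √10 = 1.4863. Critical value z_{0.01} = 2.326.
Revised power = Φ(δ − 2.326) + Φ(−δ − 2.326) = Φ(-0.840) + Φ(-3.813) = 0.2004 + 0.0001 = 0.2005.

Power ≈ 0.201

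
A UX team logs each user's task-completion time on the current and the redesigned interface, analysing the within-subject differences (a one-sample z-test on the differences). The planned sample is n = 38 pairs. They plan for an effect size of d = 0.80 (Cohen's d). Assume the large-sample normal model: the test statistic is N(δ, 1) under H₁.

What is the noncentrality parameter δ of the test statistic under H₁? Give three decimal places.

δ = d·√n = 0.80 × √38 = 4.9315

δ ≈ 4.932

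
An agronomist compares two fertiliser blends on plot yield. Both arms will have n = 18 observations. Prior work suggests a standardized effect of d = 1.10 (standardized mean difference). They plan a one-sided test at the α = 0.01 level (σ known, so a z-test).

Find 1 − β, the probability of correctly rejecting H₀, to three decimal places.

Power ≈ 0.835

Noncentrality parameter: δ = d·√(n/2) = 1.10 × √(18/2) = 3.3000
Critical value for a one-sided test at α = 0.01: z_α = 2.326.
Power = Φ(δ − 2.326) = Φ(0.974) = 0.8349.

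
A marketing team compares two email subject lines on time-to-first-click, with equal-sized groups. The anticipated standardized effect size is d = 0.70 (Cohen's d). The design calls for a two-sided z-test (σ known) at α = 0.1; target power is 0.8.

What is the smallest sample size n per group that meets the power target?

n = 26 per group

For power 0.8 need Φ(δ − z_{0.05}) = 0.8, so δ = z_{0.05} + z_{0.20} = 1.645 + 0.842 = 2.486.
(Ignoring the negligible lower-tail rejection probability gives the usual closed-form inversion.)
δ = d·√(n/2) ⇒ n = 2(δ/d)² = 2 × (2.486 / 0.70)² = 25.23.
Round up to the next whole unit.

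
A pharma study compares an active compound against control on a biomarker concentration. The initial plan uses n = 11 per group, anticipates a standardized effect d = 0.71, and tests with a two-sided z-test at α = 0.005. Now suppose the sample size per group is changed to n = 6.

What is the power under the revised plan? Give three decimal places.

With n = 6 per group: δ = d·√(n/2) = 0.71 × √(6/2) = 1.2298. Critical value z_{0.0025} = 2.807.
Revised power = Φ(δ − 2.807) + Φ(−δ − 2.807) = Φ(-1.577) + Φ(-4.037) = 0.0574 + 0.0000 = 0.0574.

Power ≈ 0.057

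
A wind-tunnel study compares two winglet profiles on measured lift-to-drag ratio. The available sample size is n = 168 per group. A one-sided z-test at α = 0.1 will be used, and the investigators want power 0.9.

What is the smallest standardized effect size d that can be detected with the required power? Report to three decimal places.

Need Φ(δ − 1.282) = 0.9, so δ = 1.282 + 1.282 = 2.563.
δ = d·√(n/2) ⇒ d = δ/√(n/2) = 2.563/√(168/2) = 0.2797.

d ≈ 0.280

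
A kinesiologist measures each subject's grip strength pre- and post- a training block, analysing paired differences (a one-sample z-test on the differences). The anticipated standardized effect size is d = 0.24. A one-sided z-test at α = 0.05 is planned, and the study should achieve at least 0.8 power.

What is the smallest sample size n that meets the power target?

For power 0.8 need Φ(δ − z_{0.05}) = 0.8, so δ = z_{0.05} + z_{0.20} = 1.645 + 0.842 = 2.486.
δ = d·√n ⇒ n = (δ/d)² = (2.486 / 0.24)² = 107.34.
Rounding up, n = 108.

n = 108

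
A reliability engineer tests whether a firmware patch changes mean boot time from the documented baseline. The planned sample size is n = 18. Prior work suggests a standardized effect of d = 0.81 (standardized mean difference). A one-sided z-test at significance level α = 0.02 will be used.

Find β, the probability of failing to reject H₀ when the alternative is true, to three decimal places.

Noncentrality parameter: δ = d·√n = 0.81 × √18 = 3.4365
Critical value for a one-sided test at α = 0.02: z_α = 2.054.
Power = Φ(δ − 2.054) = Φ(1.383) = 0.9166.
Type II error: β = 1 − power = 1 − 0.9166 = 0.0834.

β ≈ 0.083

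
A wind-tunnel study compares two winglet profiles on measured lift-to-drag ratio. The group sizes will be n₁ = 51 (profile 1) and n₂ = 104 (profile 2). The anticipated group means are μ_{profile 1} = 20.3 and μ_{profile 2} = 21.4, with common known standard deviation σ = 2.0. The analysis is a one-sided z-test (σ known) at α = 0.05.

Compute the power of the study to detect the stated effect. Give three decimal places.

Standardized effect: d = |μ_{profile 1} − μ_{profile 2}| / σ = |20.3 − 21.4| / 2.0 = 0.5500
Noncentrality parameter: δ = d / √(1/n₁ + 1/n₂) = 0.5500 / √(1/51 + 1/104) = 3.2174
Critical value for a one-sided test at α = 0.05: z_α = 1.645.
Power = Φ(δ − 1.645) = Φ(1.572) = 0.9421.

Power ≈ 0.942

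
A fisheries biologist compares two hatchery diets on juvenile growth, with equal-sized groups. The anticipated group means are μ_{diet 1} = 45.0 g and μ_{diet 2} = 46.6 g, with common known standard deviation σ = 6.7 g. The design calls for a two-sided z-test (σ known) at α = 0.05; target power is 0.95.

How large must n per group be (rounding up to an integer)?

Standardized effect: d = |μ_{diet 1} − μ_{diet 2}| / σ = |45.0 − 46.6| / 6.7 = 0.2388
Set Φ(δ − 1.960) = 0.95; then δ − 1.960 = Φ⁻¹(0.95) = 1.645, giving δ = 3.605.
(Ignoring the negligible lower-tail rejection probability gives the usual closed-form inversion.)
δ = d·√(n/2) ⇒ n = 2(δ/d)² = 2 × (3.605 / 0.2388)² = 455.73.
Rounding up, n = 456 per group.

n = 456 per group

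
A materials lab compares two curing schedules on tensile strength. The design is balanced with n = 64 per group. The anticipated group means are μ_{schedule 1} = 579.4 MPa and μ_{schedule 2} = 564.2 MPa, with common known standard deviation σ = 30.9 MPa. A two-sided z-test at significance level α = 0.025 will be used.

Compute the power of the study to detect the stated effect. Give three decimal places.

Power ≈ 0.706

Standardized effect: d = |μ_{schedule 1} − μ_{schedule 2}| / σ = |579.4 − 564.2| / 30.9 = 0.4919
Noncentrality parameter: δ = d·√(n/2) = 0.4919 × √(64/2) = 2.7827
Two-sided α = 0.025 → critical value z_{0.0125} = 2.241.
Power = Φ(δ − 2.241) + Φ(−δ − 2.241) = Φ(0.541) + Φ(-5.024) = 0.7058 + 0.0000 = 0.7058.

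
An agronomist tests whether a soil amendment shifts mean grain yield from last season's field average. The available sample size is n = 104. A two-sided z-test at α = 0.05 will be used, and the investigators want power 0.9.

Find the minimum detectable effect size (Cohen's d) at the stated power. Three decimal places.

Need Φ(δ − 1.960) = 0.9, so δ = 1.960 + 1.282 = 3.242.
(Lower-tail contribution to power is negligible for δ > 0.)
δ = d·√n ⇒ d = δ/√n = 3.242/√104 = 0.3179.

d ≈ 0.318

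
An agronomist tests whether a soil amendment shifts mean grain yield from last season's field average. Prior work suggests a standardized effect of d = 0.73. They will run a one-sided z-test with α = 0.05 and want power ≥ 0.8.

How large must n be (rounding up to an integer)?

n = 12

Set Φ(δ − 1.645) = 0.8; then δ − 1.645 = Φ⁻¹(0.8) = 0.842, giving δ = 2.486.
δ = d·√n ⇒ n = (δ/d)² = (2.486 / 0.73)² = 11.60.
Rounding up, n = 12.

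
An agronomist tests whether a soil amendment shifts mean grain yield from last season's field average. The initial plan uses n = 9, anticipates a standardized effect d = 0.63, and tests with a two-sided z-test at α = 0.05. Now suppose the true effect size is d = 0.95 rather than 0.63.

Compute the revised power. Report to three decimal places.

Power ≈ 0.813

With d = 0.95: δ = d·√n = 0.95 × √9 = 2.8500. Critical value z_{0.025} = 1.960.
Revised power = Φ(δ − 1.960) + Φ(−δ − 1.960) = Φ(0.890) + Φ(-4.810) = 0.8133 + 0.0000 = 0.8133.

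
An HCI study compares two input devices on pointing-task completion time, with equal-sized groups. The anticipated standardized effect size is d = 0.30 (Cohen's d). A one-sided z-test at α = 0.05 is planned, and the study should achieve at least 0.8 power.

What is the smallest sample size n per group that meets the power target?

Set Φ(δ − 1.645) = 0.8; then δ − 1.645 = Φ⁻¹(0.8) = 0.842, giving δ = 2.486.
δ = d·√(n/2) ⇒ n = 2(δ/d)² = 2 × (2.486 / 0.30)² = 137.39.
Rounding up, n = 138 per group.

n = 138 per group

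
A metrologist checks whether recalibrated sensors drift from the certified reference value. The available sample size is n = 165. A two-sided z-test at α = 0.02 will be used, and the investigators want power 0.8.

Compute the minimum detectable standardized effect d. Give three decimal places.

d ≈ 0.247

Required noncentrality: δ = z_{0.01} + z_{0.20} = 2.326 + 0.842 = 3.168.
(Lower-tail contribution to power is negligible for δ > 0.)
δ = d·√n ⇒ d = δ/√n = 3.168/√165 = 0.2466.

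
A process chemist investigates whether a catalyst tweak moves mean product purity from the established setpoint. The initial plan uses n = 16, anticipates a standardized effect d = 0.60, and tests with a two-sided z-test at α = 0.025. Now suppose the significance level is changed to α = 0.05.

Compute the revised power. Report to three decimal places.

δ = d·√n = 0.60 × √16 = 2.4000 (unchanged). New critical value: z_{0.025} = 1.960.
Revised power = Φ(δ − 1.960) + Φ(−δ − 1.960) = Φ(0.440) + Φ(-4.360) = 0.6700 + 0.0000 = 0.6701.

Power ≈ 0.670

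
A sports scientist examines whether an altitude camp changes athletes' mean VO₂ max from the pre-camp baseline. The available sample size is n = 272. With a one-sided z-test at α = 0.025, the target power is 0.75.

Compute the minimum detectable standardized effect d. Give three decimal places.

Need Φ(δ − 1.960) = 0.75, so δ = 1.960 + 0.674 = 2.634.
δ = d·√n ⇒ d = δ/√n = 2.634/√272 = 0.1597.

d ≈ 0.160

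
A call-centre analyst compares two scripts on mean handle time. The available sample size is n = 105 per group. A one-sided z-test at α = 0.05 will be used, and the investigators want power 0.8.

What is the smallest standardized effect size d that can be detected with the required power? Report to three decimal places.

d ≈ 0.343

Need Φ(δ − 1.645) = 0.8, so δ = 1.645 + 0.842 = 2.486.
δ = d·√(n/2) ⇒ d = δ/√(n/2) = 2.486/√(105/2) = 0.3432.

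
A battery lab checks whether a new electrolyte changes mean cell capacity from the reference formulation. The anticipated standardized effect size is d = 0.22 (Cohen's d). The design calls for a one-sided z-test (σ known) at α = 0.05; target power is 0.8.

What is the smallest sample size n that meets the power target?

For power 0.8 need Φ(δ − z_{0.05}) = 0.8, so δ = z_{0.05} + z_{0.20} = 1.645 + 0.842 = 2.486.
δ = d·√n ⇒ n = (δ/d)² = (2.486 / 0.22)² = 127.74.
Rounding up, n = 128.

n = 128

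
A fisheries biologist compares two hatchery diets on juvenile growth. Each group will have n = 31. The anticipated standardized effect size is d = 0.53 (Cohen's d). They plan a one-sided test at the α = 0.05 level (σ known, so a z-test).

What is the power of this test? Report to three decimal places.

Power ≈ 0.671

Noncentrality parameter: δ = d·√(n/2) = 0.53 × √(31/2) = 2.0866
One-sided α = 0.05 → critical value z_{0.05} = 1.645.
Power = P(Z > 1.645 − δ) = Φ(0.442) = 0.6707.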